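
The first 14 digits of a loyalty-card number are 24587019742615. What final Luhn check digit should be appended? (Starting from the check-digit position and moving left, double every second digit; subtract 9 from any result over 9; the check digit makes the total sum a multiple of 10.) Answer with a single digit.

9

Partial digits right→left: 5 1 6 2 4 7 9 1 0 7 8 5 4 2
Double every second digit counting from the check-digit position (so the 1st, 3rd, 5th, ... of the partial from the right).
  doubled (with −9 where >9): 1 3 8 9 0 7 8 → sum 36
  kept as-is: 1 2 7 1 7 5 2 → sum 25
Total = 36 + 25 = 61.
Check digit = (10 − (61 mod 10)) mod 10 = 9.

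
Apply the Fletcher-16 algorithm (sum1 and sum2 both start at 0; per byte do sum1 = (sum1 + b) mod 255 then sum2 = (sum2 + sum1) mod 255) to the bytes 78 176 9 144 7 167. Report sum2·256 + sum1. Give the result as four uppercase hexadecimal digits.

D447

Running sums (mod 255):
  after byte 0 (78): sum1=78, sum2=78
  after byte 1 (176): sum1=254, sum2=77
  after byte 2 (9): sum1=8, sum2=85
  after byte 3 (144): sum1=152, sum2=237
  after byte 4 (7): sum1=159, sum2=141
  after byte 5 (167): sum1=71, sum2=212
Checksum = sum2·256 + sum1 = 212·256 + 71 = 54343 = 0xD447.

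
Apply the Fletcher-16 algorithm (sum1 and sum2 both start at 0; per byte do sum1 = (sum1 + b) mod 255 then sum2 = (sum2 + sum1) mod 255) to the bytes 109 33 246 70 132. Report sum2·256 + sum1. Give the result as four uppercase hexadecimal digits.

9D50

Running sums (mod 255):
  after byte 0 (109): sum1=109, sum2=109
  after byte 1 (33): sum1=142, sum2=251
  after byte 2 (246): sum1=133, sum2=129
  after byte 3 (70): sum1=203, sum2=77
  after byte 4 (132): sum1=80, sum2=157
Checksum = sum2·256 + sum1 = 157·256 + 80 = 40272 = 0x9D50.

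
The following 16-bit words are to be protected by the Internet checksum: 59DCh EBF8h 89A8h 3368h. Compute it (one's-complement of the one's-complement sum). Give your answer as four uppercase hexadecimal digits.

FD19

One's-complement addition (fold any carry out of bit 15 back into bit 0):
  0x59DC + 0xEBF8 = 0x145D4 → wrap carry → 0x45D5
  0x45D5 + 0x89A8 = 0x0CF7D
  0xCF7D + 0x3368 = 0x102E5 → wrap carry → 0x02E6
One's-complement sum = 0x02E6.
Checksum = ~0x02E6 & 0xFFFF = 0xFD19.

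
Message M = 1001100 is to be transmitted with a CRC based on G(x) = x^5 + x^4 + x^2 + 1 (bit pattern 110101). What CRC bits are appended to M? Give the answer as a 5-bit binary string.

10011

Append 5 zeros: 100110000000. Divide by 110101 (XOR where the leading bit is 1):
  pos 0: 100110 XOR 110101 = 010011
  pos 1: 100110 XOR 110101 = 010011
  pos 2: 100110 XOR 110101 = 010011
  pos 3: 100110 XOR 110101 = 010011
  pos 4: 100110 XOR 110101 = 010011
  pos 5: 100110 XOR 110101 = 010011
  pos 6: 100110 XOR 110101 = 010011
Remainder (last 5 bits) = 10011. This is the CRC / FCS.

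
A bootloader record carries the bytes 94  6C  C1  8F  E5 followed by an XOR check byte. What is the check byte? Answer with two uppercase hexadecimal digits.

XOR the bytes together:
  start with 0x94
  0x94 ⊕ 0x6C = 0xF8
  0xF8 ⊕ 0xC1 = 0x39
  0x39 ⊕ 0x8F = 0xB6
  0xB6 ⊕ 0xE5 = 0x53

53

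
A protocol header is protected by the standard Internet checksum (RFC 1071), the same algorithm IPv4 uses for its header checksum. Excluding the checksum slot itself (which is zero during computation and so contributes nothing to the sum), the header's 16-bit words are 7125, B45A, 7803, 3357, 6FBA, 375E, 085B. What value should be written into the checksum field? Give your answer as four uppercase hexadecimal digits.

One's-complement addition (fold any carry out of bit 15 back into bit 0):
  0x7125 + 0xB45A = 0x1257F → wrap carry → 0x2580
  0x2580 + 0x7803 = 0x09D83
  0x9D83 + 0x3357 = 0x0D0DA
  0xD0DA + 0x6FBA = 0x14094 → wrap carry → 0x4095
  0x4095 + 0x375E = 0x077F3
  0x77F3 + 0x085B = 0x0804E
One's-complement sum = 0x804E.
Checksum = ~0x804E & 0xFFFF = 0x7FB1.

7FB1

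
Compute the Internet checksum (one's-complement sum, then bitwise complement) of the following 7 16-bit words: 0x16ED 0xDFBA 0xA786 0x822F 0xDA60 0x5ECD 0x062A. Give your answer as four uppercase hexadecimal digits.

A049

One's-complement addition (fold any carry out of bit 15 back into bit 0):
  0x16ED + 0xDFBA = 0x0F6A7
  0xF6A7 + 0xA786 = 0x19E2D → wrap carry → 0x9E2E
  0x9E2E + 0x822F = 0x1205D → wrap carry → 0x205E
  0x205E + 0xDA60 = 0x0FABE
  0xFABE + 0x5ECD = 0x1598B → wrap carry → 0x598C
  0x598C + 0x062A = 0x05FB6
One's-complement sum = 0x5FB6.
Checksum = ~0x5FB6 & 0xFFFF = 0xA049.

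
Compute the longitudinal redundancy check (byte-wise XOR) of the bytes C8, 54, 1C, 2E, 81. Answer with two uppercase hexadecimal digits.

XOR the bytes together:
  start with 0xC8
  0xC8 ⊕ 0x54 = 0x9C
  0x9C ⊕ 0x1C = 0x80
  0x80 ⊕ 0x2E = 0xAE
  0xAE ⊕ 0x81 = 0x2F

2F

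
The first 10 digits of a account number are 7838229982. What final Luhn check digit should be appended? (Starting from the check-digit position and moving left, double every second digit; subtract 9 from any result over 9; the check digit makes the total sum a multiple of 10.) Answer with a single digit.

0

Partial digits right→left: 2 8 9 9 2 2 8 3 8 7
Double every second digit counting from the check-digit position (so the 1st, 3rd, 5th, ... of the partial from the right).
  doubled (with −9 where >9): 4 9 4 7 7 → sum 31
  kept as-is: 8 9 2 3 7 → sum 29
Total = 31 + 29 = 60.
Check digit = (10 − (60 mod 10)) mod 10 = 0.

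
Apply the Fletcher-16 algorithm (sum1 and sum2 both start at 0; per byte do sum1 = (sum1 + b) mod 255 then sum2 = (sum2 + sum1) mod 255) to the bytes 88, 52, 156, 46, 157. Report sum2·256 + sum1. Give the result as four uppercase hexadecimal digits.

Running sums (mod 255):
  after byte 0 (88): sum1=88, sum2=88
  after byte 1 (52): sum1=140, sum2=228
  after byte 2 (156): sum1=41, sum2=14
  after byte 3 (46): sum1=87, sum2=101
  after byte 4 (157): sum1=244, sum2=90
Checksum = sum2·256 + sum1 = 90·256 + 244 = 23284 = 0x5AF4.

5AF4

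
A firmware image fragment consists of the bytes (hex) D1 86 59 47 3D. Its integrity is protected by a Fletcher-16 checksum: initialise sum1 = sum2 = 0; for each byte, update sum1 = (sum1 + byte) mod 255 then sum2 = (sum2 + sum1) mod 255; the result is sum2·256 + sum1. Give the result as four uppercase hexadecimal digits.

Running sums (mod 255):
  after byte 0 (D1): sum1=209, sum2=209
  after byte 1 (86): sum1=88, sum2=42
  after byte 2 (59): sum1=177, sum2=219
  after byte 3 (47): sum1=248, sum2=212
  after byte 4 (3D): sum1=54, sum2=11
Checksum = sum2·256 + sum1 = 11·256 + 54 = 2870 = 0x0B36.

0B36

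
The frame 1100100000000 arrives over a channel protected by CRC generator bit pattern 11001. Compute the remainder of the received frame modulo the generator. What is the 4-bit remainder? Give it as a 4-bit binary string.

0000

Modulo-2 division of 1100100000000 by 11001:
  pos 0: 11001 XOR 11001 = 00000
Remainder = 0000 (zero — the frame passes the CRC check).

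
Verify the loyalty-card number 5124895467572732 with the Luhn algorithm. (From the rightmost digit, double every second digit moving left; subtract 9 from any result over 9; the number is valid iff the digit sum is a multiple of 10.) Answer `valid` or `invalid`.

From the right, keep odd positions and double even positions (subtract 9 from any doubled value over 9):
  doubled (positions 2,4,...): 6 4 1 3 1 7 4 1 → sum 27
  kept (positions 1,3,...): 2 7 7 7 4 9 4 1 → sum 41
Total = 68.
68 mod 10 = 8, so the number is invalid.

invalid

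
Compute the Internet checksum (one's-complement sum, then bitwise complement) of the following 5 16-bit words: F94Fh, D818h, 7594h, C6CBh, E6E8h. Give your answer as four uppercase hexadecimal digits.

One's-complement addition (fold any carry out of bit 15 back into bit 0):
  0xF94F + 0xD818 = 0x1D167 → wrap carry → 0xD168
  0xD168 + 0x7594 = 0x146FC → wrap carry → 0x46FD
  0x46FD + 0xC6CB = 0x10DC8 → wrap carry → 0x0DC9
  0x0DC9 + 0xE6E8 = 0x0F4B1
One's-complement sum = 0xF4B1.
Checksum = ~0xF4B1 & 0xFFFF = 0x0B4E.

0B4E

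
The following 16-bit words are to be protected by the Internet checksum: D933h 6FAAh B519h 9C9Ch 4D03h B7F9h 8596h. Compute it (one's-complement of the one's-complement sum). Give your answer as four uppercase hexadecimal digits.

DAD7

One's-complement addition (fold any carry out of bit 15 back into bit 0):
  0xD933 + 0x6FAA = 0x148DD → wrap carry → 0x48DE
  0x48DE + 0xB519 = 0x0FDF7
  0xFDF7 + 0x9C9C = 0x19A93 → wrap carry → 0x9A94
  0x9A94 + 0x4D03 = 0x0E797
  0xE797 + 0xB7F9 = 0x19F90 → wrap carry → 0x9F91
  0x9F91 + 0x8596 = 0x12527 → wrap carry → 0x2528
One's-complement sum = 0x2528.
Checksum = ~0x2528 & 0xFFFF = 0xDAD7.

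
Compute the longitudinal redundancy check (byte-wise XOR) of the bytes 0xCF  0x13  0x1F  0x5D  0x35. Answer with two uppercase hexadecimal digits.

AB

XOR the bytes together:
  start with 0xCF
  0xCF ⊕ 0x13 = 0xDC
  0xDC ⊕ 0x1F = 0xC3
  0xC3 ⊕ 0x5D = 0x9E
  0x9E ⊕ 0x35 = 0xAB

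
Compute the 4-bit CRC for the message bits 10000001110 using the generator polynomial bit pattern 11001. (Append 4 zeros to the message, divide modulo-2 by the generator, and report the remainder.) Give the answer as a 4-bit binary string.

1111

Append 4 zeros: 100000011100000. Divide by 11001 (XOR where the leading bit is 1):
  pos 0: 10000 XOR 11001 = 01001
  pos 1: 10010 XOR 11001 = 01011
  pos 2: 10110 XOR 11001 = 01111
  pos 3: 11111 XOR 11001 = 00110
  pos 5: 11011 XOR 11001 = 00010
  pos 8: 10000 XOR 11001 = 01001
  pos 9: 10010 XOR 11001 = 01011
  pos 10: 10110 XOR 11001 = 01111
Remainder (last 4 bits) = 1111. This is the CRC / FCS.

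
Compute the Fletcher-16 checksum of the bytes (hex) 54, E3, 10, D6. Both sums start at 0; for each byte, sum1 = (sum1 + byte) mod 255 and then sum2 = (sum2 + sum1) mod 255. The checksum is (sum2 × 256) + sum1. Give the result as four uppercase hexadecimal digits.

Running sums (mod 255):
  after byte 0 (54): sum1=84, sum2=84
  after byte 1 (E3): sum1=56, sum2=140
  after byte 2 (10): sum1=72, sum2=212
  after byte 3 (D6): sum1=31, sum2=243
Checksum = sum2·256 + sum1 = 243·256 + 31 = 62239 = 0xF31F.

F31F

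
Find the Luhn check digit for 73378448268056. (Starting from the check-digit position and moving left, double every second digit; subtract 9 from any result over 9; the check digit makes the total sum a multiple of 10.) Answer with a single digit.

1

Partial digits right→left: 6 5 0 8 6 2 8 4 4 8 7 3 3 7
Double every second digit counting from the check-digit position (so the 1st, 3rd, 5th, ... of the partial from the right).
  doubled (with −9 where >9): 3 0 3 7 8 5 6 → sum 32
  kept as-is: 5 8 2 4 8 3 7 → sum 37
Total = 32 + 37 = 69.
Check digit = (10 − (69 mod 10)) mod 10 = 1.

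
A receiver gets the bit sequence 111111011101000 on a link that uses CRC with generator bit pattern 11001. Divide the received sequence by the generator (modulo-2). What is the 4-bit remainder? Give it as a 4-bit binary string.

0000

Modulo-2 division of 111111011101000 by 11001:
  pos 0: 11111 XOR 11001 = 00110
  pos 2: 11010 XOR 11001 = 00011
  pos 5: 11111 XOR 11001 = 00110
  pos 7: 11001 XOR 11001 = 00000
Remainder = 0000 (zero — the frame passes the CRC check).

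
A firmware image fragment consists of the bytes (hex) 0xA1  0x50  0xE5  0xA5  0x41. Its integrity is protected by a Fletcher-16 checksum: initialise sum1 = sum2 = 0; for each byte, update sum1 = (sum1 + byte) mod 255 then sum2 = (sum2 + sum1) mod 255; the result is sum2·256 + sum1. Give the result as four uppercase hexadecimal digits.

A7BE

Running sums (mod 255):
  after byte 0 (0xA1): sum1=161, sum2=161
  after byte 1 (0x50): sum1=241, sum2=147
  after byte 2 (0xE5): sum1=215, sum2=107
  after byte 3 (0xA5): sum1=125, sum2=232
  after byte 4 (0x41): sum1=190, sum2=167
Checksum = sum2·256 + sum1 = 167·256 + 190 = 42942 = 0xA7BE.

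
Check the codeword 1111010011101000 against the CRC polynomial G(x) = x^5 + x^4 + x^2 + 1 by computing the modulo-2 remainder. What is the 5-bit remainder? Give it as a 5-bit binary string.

00100

Modulo-2 division of 1111010011101000 by 110101:
  pos 0: 111101 XOR 110101 = 001000
  pos 2: 100000 XOR 110101 = 010101
  pos 3: 101011 XOR 110101 = 011110
  pos 4: 111101 XOR 110101 = 001000
  pos 6: 100010 XOR 110101 = 010111
  pos 7: 101111 XOR 110101 = 011010
  pos 8: 110100 XOR 110101 = 000001
Remainder = 00100 (nonzero — an error is detected).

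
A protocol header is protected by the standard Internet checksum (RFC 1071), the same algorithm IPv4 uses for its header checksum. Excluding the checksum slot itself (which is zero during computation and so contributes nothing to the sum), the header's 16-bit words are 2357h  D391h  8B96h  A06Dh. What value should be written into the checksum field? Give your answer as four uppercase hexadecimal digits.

DD12

One's-complement addition (fold any carry out of bit 15 back into bit 0):
  0x2357 + 0xD391 = 0x0F6E8
  0xF6E8 + 0x8B96 = 0x1827E → wrap carry → 0x827F
  0x827F + 0xA06D = 0x122EC → wrap carry → 0x22ED
One's-complement sum = 0x22ED.
Checksum = ~0x22ED & 0xFFFF = 0xDD12.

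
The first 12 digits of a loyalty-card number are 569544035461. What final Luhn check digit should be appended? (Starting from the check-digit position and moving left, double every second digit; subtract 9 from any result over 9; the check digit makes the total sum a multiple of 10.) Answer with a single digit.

3

Partial digits right→left: 1 6 4 5 3 0 4 4 5 9 6 5
Double every second digit counting from the check-digit position (so the 1st, 3rd, 5th, ... of the partial from the right).
  doubled (with −9 where >9): 2 8 6 8 1 3 → sum 28
  kept as-is: 6 5 0 4 9 5 → sum 29
Total = 28 + 29 = 57.
Check digit = (10 − (57 mod 10)) mod 10 = 3.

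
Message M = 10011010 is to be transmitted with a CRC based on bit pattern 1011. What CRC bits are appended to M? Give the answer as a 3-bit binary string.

Append 3 zeros: 10011010000. Divide by 1011 (XOR where the leading bit is 1):
  pos 0: 1001 XOR 1011 = 0010
  pos 2: 1010 XOR 1011 = 0001
  pos 5: 1100 XOR 1011 = 0111
  pos 6: 1110 XOR 1011 = 0101
  pos 7: 1010 XOR 1011 = 0001
Remainder (last 3 bits) = 001. This is the CRC / FCS.

001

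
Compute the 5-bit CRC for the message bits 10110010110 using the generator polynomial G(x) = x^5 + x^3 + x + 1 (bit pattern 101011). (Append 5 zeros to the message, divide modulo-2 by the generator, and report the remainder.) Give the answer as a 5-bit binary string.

01001

Append 5 zeros: 1011001011000000. Divide by 101011 (XOR where the leading bit is 1):
  pos 0: 101100 XOR 101011 = 000111
  pos 3: 111101 XOR 101011 = 010110
  pos 4: 101101 XOR 101011 = 000110
  pos 7: 110000 XOR 101011 = 011011
  pos 8: 110110 XOR 101011 = 011101
  pos 9: 111010 XOR 101011 = 010001
  pos 10: 100010 XOR 101011 = 001001
Remainder (last 5 bits) = 01001. This is the CRC / FCS.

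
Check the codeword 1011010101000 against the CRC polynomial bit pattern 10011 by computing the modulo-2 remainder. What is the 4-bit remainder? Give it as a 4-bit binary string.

Modulo-2 division of 1011010101000 by 10011:
  pos 0: 10110 XOR 10011 = 00101
  pos 2: 10110 XOR 10011 = 00101
  pos 4: 10110 XOR 10011 = 00101
  pos 6: 10110 XOR 10011 = 00101
  pos 8: 10100 XOR 10011 = 00111
Remainder = 0111 (nonzero — an error is detected).

0111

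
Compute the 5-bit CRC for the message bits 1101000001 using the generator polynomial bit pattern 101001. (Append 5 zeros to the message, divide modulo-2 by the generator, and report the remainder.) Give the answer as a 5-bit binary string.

10000

Append 5 zeros: 110100000100000. Divide by 101001 (XOR where the leading bit is 1):
  pos 0: 110100 XOR 101001 = 011101
  pos 1: 111010 XOR 101001 = 010011
  pos 2: 100110 XOR 101001 = 001111
  pos 4: 111101 XOR 101001 = 010100
  pos 5: 101000 XOR 101001 = 000001
Remainder (last 5 bits) = 10000. This is the CRC / FCS.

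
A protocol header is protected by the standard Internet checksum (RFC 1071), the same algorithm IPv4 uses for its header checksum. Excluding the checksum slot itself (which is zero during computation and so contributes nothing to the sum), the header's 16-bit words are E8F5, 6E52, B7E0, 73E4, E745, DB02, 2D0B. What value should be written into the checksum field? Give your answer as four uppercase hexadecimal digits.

One's-complement addition (fold any carry out of bit 15 back into bit 0):
  0xE8F5 + 0x6E52 = 0x15747 → wrap carry → 0x5748
  0x5748 + 0xB7E0 = 0x10F28 → wrap carry → 0x0F29
  0x0F29 + 0x73E4 = 0x0830D
  0x830D + 0xE745 = 0x16A52 → wrap carry → 0x6A53
  0x6A53 + 0xDB02 = 0x14555 → wrap carry → 0x4556
  0x4556 + 0x2D0B = 0x07261
One's-complement sum = 0x7261.
Checksum = ~0x7261 & 0xFFFF = 0x8D9E.

8D9E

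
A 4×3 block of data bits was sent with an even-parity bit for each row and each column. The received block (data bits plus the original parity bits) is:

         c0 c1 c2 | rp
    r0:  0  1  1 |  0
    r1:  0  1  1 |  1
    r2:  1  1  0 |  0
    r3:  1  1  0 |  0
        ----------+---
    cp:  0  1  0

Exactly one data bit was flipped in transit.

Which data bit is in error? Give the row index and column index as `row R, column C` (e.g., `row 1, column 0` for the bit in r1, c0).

Recompute each row's even parity and compare to rp:
  r0: data parity 0, sent rp 0 → ok
  r1: data parity 0, sent rp 1 → mismatch
  r2: data parity 0, sent rp 0 → ok
  r3: data parity 0, sent rp 0 → ok
Recompute each column's even parity and compare to cp:
  c0: data parity 0, sent cp 0 → ok
  c1: data parity 0, sent cp 1 → mismatch
  c2: data parity 0, sent cp 0 → ok
Exactly one row (r1) and one column (c1) fail → the flipped bit is at their intersection.

row 1, column 1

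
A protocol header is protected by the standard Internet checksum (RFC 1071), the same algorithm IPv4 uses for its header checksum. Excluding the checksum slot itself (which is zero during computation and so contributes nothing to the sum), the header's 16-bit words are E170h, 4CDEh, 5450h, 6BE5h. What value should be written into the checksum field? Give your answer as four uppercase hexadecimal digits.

One's-complement addition (fold any carry out of bit 15 back into bit 0):
  0xE170 + 0x4CDE = 0x12E4E → wrap carry → 0x2E4F
  0x2E4F + 0x5450 = 0x0829F
  0x829F + 0x6BE5 = 0x0EE84
One's-complement sum = 0xEE84.
Checksum = ~0xEE84 & 0xFFFF = 0x117B.

117B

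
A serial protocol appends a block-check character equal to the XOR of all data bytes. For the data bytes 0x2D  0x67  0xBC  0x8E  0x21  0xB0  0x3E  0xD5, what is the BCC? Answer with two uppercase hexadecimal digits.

02

XOR the bytes together:
  start with 0x2D
  0x2D ⊕ 0x67 = 0x4A
  0x4A ⊕ 0xBC = 0xF6
  0xF6 ⊕ 0x8E = 0x78
  0x78 ⊕ 0x21 = 0x59
  0x59 ⊕ 0xB0 = 0xE9
  0xE9 ⊕ 0x3E = 0xD7
  0xD7 ⊕ 0xD5 = 0x02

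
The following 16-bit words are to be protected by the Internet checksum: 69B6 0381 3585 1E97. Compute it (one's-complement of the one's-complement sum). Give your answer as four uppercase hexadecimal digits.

3EAC

One's-complement addition (fold any carry out of bit 15 back into bit 0):
  0x69B6 + 0x0381 = 0x06D37
  0x6D37 + 0x3585 = 0x0A2BC
  0xA2BC + 0x1E97 = 0x0C153
One's-complement sum = 0xC153.
Checksum = ~0xC153 & 0xFFFF = 0x3EAC.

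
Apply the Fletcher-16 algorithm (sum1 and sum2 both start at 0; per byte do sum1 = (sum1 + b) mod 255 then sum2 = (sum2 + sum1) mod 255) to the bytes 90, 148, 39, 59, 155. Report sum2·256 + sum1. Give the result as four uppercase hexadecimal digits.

Running sums (mod 255):
  after byte 0 (90): sum1=90, sum2=90
  after byte 1 (148): sum1=238, sum2=73
  after byte 2 (39): sum1=22, sum2=95
  after byte 3 (59): sum1=81, sum2=176
  after byte 4 (155): sum1=236, sum2=157
Checksum = sum2·256 + sum1 = 157·256 + 236 = 40428 = 0x9DEC.

9DEC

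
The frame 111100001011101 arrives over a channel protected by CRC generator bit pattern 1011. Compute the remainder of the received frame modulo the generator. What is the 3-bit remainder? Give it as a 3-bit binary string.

000

Modulo-2 division of 111100001011101 by 1011:
  pos 0: 1111 XOR 1011 = 0100
  pos 1: 1000 XOR 1011 = 0011
  pos 3: 1100 XOR 1011 = 0111
  pos 4: 1110 XOR 1011 = 0101
  pos 5: 1011 XOR 1011 = 0000
  pos 10: 1110 XOR 1011 = 0101
  pos 11: 1011 XOR 1011 = 0000
Remainder = 000 (zero — the frame passes the CRC check).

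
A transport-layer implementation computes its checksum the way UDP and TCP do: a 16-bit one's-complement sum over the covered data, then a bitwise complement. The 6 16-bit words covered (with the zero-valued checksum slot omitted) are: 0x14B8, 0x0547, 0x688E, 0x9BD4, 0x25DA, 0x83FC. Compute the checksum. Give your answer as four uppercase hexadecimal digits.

37C7

One's-complement addition (fold any carry out of bit 15 back into bit 0):
  0x14B8 + 0x0547 = 0x019FF
  0x19FF + 0x688E = 0x0828D
  0x828D + 0x9BD4 = 0x11E61 → wrap carry → 0x1E62
  0x1E62 + 0x25DA = 0x0443C
  0x443C + 0x83FC = 0x0C838
One's-complement sum = 0xC838.
Checksum = ~0xC838 & 0xFFFF = 0x37C7.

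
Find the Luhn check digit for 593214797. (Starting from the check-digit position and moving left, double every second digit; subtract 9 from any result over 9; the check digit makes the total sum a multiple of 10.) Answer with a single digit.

Partial digits right→left: 7 9 7 4 1 2 3 9 5
Double every second digit counting from the check-digit position (so the 1st, 3rd, 5th, ... of the partial from the right).
  doubled (with −9 where >9): 5 5 2 6 1 → sum 19
  kept as-is: 9 4 2 9 → sum 24
Total = 19 + 24 = 43.
Check digit = (10 − (43 mod 10)) mod 10 = 7.

7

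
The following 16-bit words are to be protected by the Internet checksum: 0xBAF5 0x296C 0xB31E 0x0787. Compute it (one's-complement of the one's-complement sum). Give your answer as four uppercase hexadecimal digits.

One's-complement addition (fold any carry out of bit 15 back into bit 0):
  0xBAF5 + 0x296C = 0x0E461
  0xE461 + 0xB31E = 0x1977F → wrap carry → 0x9780
  0x9780 + 0x0787 = 0x09F07
One's-complement sum = 0x9F07.
Checksum = ~0x9F07 & 0xFFFF = 0x60F8.

60F8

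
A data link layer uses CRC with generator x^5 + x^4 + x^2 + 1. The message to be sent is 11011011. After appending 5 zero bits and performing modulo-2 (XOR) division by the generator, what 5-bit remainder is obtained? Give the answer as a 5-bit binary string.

10111

Append 5 zeros: 1101101100000. Divide by 110101 (XOR where the leading bit is 1):
  pos 0: 110110 XOR 110101 = 000011
  pos 4: 111100 XOR 110101 = 001001
  pos 6: 100100 XOR 110101 = 010001
  pos 7: 100010 XOR 110101 = 010111
Remainder (last 5 bits) = 10111. This is the CRC / FCS.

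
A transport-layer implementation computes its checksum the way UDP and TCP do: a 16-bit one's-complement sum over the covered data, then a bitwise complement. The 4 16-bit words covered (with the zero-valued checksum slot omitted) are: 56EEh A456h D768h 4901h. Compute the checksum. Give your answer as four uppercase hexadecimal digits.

E450

One's-complement addition (fold any carry out of bit 15 back into bit 0):
  0x56EE + 0xA456 = 0x0FB44
  0xFB44 + 0xD768 = 0x1D2AC → wrap carry → 0xD2AD
  0xD2AD + 0x4901 = 0x11BAE → wrap carry → 0x1BAF
One's-complement sum = 0x1BAF.
Checksum = ~0x1BAF & 0xFFFF = 0xE450.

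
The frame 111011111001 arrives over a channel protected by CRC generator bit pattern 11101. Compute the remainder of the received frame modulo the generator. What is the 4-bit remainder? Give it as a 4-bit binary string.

Modulo-2 division of 111011111001 by 11101:
  pos 0: 11101 XOR 11101 = 00000
  pos 5: 11110 XOR 11101 = 00011
Remainder = 1101 (nonzero — an error is detected).

1101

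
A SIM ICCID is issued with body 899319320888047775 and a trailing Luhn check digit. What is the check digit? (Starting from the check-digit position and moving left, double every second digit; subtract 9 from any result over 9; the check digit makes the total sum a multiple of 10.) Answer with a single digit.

1

Partial digits right→left: 5 7 7 7 4 0 8 8 8 0 2 3 9 1 3 9 9 8
Double every second digit counting from the check-digit position (so the 1st, 3rd, 5th, ... of the partial from the right).
  doubled (with −9 where >9): 1 5 8 7 7 4 9 6 9 → sum 56
  kept as-is: 7 7 0 8 0 3 1 9 8 → sum 43
Total = 56 + 43 = 99.
Check digit = (10 − (99 mod 10)) mod 10 = 1.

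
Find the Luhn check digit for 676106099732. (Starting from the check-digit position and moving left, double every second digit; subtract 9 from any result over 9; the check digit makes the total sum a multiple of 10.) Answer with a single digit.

8

Partial digits right→left: 2 3 7 9 9 0 6 0 1 6 7 6
Double every second digit counting from the check-digit position (so the 1st, 3rd, 5th, ... of the partial from the right).
  doubled (with −9 where >9): 4 5 9 3 2 5 → sum 28
  kept as-is: 3 9 0 0 6 6 → sum 24
Total = 28 + 24 = 52.
Check digit = (10 − (52 mod 10)) mod 10 = 8.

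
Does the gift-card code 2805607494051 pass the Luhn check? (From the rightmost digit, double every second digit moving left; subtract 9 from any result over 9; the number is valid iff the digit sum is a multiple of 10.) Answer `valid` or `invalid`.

From the right, keep odd positions and double even positions (subtract 9 from any doubled value over 9):
  doubled (positions 2,4,...): 1 8 8 0 1 7 → sum 25
  kept (positions 1,3,...): 1 0 9 7 6 0 2 → sum 25
Total = 50.
50 mod 10 = 0, so the number is valid.

valid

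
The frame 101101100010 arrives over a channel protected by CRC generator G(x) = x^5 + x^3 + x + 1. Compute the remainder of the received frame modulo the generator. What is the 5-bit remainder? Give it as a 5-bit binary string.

00000

Modulo-2 division of 101101100010 by 101011:
  pos 0: 101101 XOR 101011 = 000110
  pos 3: 110100 XOR 101011 = 011111
  pos 4: 111110 XOR 101011 = 010101
  pos 5: 101011 XOR 101011 = 000000
Remainder = 00000 (zero — the frame passes the CRC check).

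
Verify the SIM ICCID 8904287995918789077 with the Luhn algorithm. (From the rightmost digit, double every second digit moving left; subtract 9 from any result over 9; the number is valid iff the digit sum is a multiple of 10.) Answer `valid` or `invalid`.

From the right, keep odd positions and double even positions (subtract 9 from any doubled value over 9):
  doubled (positions 2,4,...): 5 9 5 2 1 9 7 8 9 → sum 55
  kept (positions 1,3,...): 7 0 8 8 9 9 7 2 0 8 → sum 58
Total = 113.
113 mod 10 = 3, so the number is invalid.

invalid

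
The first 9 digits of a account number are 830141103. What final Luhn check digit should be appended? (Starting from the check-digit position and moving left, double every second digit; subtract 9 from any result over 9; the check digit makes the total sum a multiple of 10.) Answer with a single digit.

Partial digits right→left: 3 0 1 1 4 1 0 3 8
Double every second digit counting from the check-digit position (so the 1st, 3rd, 5th, ... of the partial from the right).
  doubled (with −9 where >9): 6 2 8 0 7 → sum 23
  kept as-is: 0 1 1 3 → sum 5
Total = 23 + 5 = 28.
Check digit = (10 − (28 mod 10)) mod 10 = 2.

2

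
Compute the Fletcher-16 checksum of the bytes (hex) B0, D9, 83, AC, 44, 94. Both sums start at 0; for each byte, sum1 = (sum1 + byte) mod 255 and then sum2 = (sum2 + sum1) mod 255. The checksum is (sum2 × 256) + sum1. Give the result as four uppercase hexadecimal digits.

Running sums (mod 255):
  after byte 0 (B0): sum1=176, sum2=176
  after byte 1 (D9): sum1=138, sum2=59
  after byte 2 (83): sum1=14, sum2=73
  after byte 3 (AC): sum1=186, sum2=4
  after byte 4 (44): sum1=254, sum2=3
  after byte 5 (94): sum1=147, sum2=150
Checksum = sum2·256 + sum1 = 150·256 + 147 = 38547 = 0x9693.

9693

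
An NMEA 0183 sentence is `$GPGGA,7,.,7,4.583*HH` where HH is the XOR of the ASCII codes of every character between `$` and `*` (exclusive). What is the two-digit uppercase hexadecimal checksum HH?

5C

XOR the ASCII codes of the payload characters:
  'G' = 0x47 → acc = 0x47
  'P' = 0x50 → acc = 0x17
  'G' = 0x47 → acc = 0x50
  'G' = 0x47 → acc = 0x17
  'A' = 0x41 → acc = 0x56
  ',' = 0x2C → acc = 0x7A
  '7' = 0x37 → acc = 0x4D
  ',' = 0x2C → acc = 0x61
  '.' = 0x2E → acc = 0x4F
  ',' = 0x2C → acc = 0x63
  '7' = 0x37 → acc = 0x54
  ',' = 0x2C → acc = 0x78
  '4' = 0x34 → acc = 0x4C
  '.' = 0x2E → acc = 0x62
  '5' = 0x35 → acc = 0x57
  '8' = 0x38 → acc = 0x6F
  '3' = 0x33 → acc = 0x5C
Checksum = 0x5C.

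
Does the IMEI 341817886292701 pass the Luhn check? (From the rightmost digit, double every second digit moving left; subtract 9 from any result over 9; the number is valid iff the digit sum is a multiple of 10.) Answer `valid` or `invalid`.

invalid

From the right, keep odd positions and double even positions (subtract 9 from any doubled value over 9):
  doubled (positions 2,4,...): 0 4 4 7 5 7 8 → sum 35
  kept (positions 1,3,...): 1 7 9 6 8 1 1 3 → sum 36
Total = 71.
71 mod 10 = 1, so the number is invalid.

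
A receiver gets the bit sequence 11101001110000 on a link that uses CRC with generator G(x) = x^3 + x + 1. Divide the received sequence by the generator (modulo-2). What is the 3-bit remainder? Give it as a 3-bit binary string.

Modulo-2 division of 11101001110000 by 1011:
  pos 0: 1110 XOR 1011 = 0101
  pos 1: 1011 XOR 1011 = 0000
  pos 7: 1110 XOR 1011 = 0101
  pos 8: 1010 XOR 1011 = 0001
Remainder = 100 (nonzero — an error is detected).

100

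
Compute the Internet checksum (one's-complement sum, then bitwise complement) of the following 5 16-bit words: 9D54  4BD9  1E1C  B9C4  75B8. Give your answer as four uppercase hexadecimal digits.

C938

One's-complement addition (fold any carry out of bit 15 back into bit 0):
  0x9D54 + 0x4BD9 = 0x0E92D
  0xE92D + 0x1E1C = 0x10749 → wrap carry → 0x074A
  0x074A + 0xB9C4 = 0x0C10E
  0xC10E + 0x75B8 = 0x136C6 → wrap carry → 0x36C7
One's-complement sum = 0x36C7.
Checksum = ~0x36C7 & 0xFFFF = 0xC938.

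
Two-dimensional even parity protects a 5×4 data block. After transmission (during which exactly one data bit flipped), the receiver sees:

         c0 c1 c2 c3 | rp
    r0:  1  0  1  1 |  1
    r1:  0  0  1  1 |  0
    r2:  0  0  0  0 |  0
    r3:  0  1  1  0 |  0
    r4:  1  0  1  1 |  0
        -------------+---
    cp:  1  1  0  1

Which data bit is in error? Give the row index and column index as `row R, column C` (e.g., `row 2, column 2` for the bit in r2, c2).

row 4, column 0

Recompute each row's even parity and compare to rp:
  r0: data parity 1, sent rp 1 → ok
  r1: data parity 0, sent rp 0 → ok
  r2: data parity 0, sent rp 0 → ok
  r3: data parity 0, sent rp 0 → ok
  r4: data parity 1, sent rp 0 → mismatch
Recompute each column's even parity and compare to cp:
  c0: data parity 0, sent cp 1 → mismatch
  c1: data parity 1, sent cp 1 → ok
  c2: data parity 0, sent cp 0 → ok
  c3: data parity 1, sent cp 1 → ok
Exactly one row (r4) and one column (c0) fail → the flipped bit is at their intersection.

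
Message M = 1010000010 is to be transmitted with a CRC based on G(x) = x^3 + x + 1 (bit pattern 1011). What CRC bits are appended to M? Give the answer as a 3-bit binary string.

Append 3 zeros: 1010000010000. Divide by 1011 (XOR where the leading bit is 1):
  pos 0: 1010 XOR 1011 = 0001
  pos 3: 1000 XOR 1011 = 0011
  pos 5: 1101 XOR 1011 = 0110
  pos 6: 1100 XOR 1011 = 0111
  pos 7: 1110 XOR 1011 = 0101
  pos 8: 1010 XOR 1011 = 0001
Remainder (last 3 bits) = 010. This is the CRC / FCS.

010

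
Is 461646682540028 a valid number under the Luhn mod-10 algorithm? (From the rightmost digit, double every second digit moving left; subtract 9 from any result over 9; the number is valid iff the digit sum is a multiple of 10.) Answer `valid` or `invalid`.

From the right, keep odd positions and double even positions (subtract 9 from any doubled value over 9):
  doubled (positions 2,4,...): 4 0 1 7 3 3 3 → sum 21
  kept (positions 1,3,...): 8 0 4 2 6 4 1 4 → sum 29
Total = 50.
50 mod 10 = 0, so the number is valid.

valid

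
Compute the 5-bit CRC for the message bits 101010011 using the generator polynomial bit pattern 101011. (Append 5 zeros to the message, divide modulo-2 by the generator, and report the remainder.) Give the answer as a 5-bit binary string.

Append 5 zeros: 10101001100000. Divide by 101011 (XOR where the leading bit is 1):
  pos 0: 101010 XOR 101011 = 000001
  pos 5: 101100 XOR 101011 = 000111
  pos 8: 111000 XOR 101011 = 010011
Remainder (last 5 bits) = 10011. This is the CRC / FCS.

10011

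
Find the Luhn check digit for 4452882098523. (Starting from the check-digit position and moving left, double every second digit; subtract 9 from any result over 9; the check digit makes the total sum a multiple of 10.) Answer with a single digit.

0

Partial digits right→left: 3 2 5 8 9 0 2 8 8 2 5 4 4
Double every second digit counting from the check-digit position (so the 1st, 3rd, 5th, ... of the partial from the right).
  doubled (with −9 where >9): 6 1 9 4 7 1 8 → sum 36
  kept as-is: 2 8 0 8 2 4 → sum 24
Total = 36 + 24 = 60.
Check digit = (10 − (60 mod 10)) mod 10 = 0.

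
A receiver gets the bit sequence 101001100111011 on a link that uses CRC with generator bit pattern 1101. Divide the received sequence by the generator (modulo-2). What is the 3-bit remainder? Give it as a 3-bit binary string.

110

Modulo-2 division of 101001100111011 by 1101:
  pos 0: 1010 XOR 1101 = 0111
  pos 1: 1110 XOR 1101 = 0011
  pos 3: 1111 XOR 1101 = 0010
  pos 5: 1000 XOR 1101 = 0101
  pos 6: 1011 XOR 1101 = 0110
  pos 7: 1101 XOR 1101 = 0000
  pos 11: 1011 XOR 1101 = 0110
Remainder = 110 (nonzero — an error is detected).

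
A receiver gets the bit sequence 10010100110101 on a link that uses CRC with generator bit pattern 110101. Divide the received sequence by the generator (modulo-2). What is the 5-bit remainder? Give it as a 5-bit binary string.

Modulo-2 division of 10010100110101 by 110101:
  pos 0: 100101 XOR 110101 = 010000
  pos 1: 100000 XOR 110101 = 010101
  pos 2: 101010 XOR 110101 = 011111
  pos 3: 111111 XOR 110101 = 001010
  pos 5: 101010 XOR 110101 = 011111
  pos 6: 111111 XOR 110101 = 001010
  pos 8: 101001 XOR 110101 = 011100
Remainder = 11100 (nonzero — an error is detected).

11100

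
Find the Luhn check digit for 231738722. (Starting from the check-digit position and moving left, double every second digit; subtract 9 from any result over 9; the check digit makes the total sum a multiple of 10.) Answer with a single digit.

9

Partial digits right→left: 2 2 7 8 3 7 1 3 2
Double every second digit counting from the check-digit position (so the 1st, 3rd, 5th, ... of the partial from the right).
  doubled (with −9 where >9): 4 5 6 2 4 → sum 21
  kept as-is: 2 8 7 3 → sum 20
Total = 21 + 20 = 41.
Check digit = (10 − (41 mod 10)) mod 10 = 9.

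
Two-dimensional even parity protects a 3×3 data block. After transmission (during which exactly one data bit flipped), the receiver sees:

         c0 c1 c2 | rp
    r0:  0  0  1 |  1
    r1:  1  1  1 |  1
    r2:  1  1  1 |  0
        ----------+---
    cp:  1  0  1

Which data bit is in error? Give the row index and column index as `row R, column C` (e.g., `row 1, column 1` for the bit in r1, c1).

row 2, column 0

Recompute each row's even parity and compare to rp:
  r0: data parity 1, sent rp 1 → ok
  r1: data parity 1, sent rp 1 → ok
  r2: data parity 1, sent rp 0 → mismatch
Recompute each column's even parity and compare to cp:
  c0: data parity 0, sent cp 1 → mismatch
  c1: data parity 0, sent cp 0 → ok
  c2: data parity 1, sent cp 1 → ok
Exactly one row (r2) and one column (c0) fail → the flipped bit is at their intersection.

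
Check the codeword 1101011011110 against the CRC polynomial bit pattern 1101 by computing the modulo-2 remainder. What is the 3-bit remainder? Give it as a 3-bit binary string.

Modulo-2 division of 1101011011110 by 1101:
  pos 0: 1101 XOR 1101 = 0000
  pos 5: 1101 XOR 1101 = 0000
  pos 9: 1110 XOR 1101 = 0011
Remainder = 011 (nonzero — an error is detected).

011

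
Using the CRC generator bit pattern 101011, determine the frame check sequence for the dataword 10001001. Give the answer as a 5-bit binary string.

11111

Append 5 zeros: 1000100100000. Divide by 101011 (XOR where the leading bit is 1):
  pos 0: 100010 XOR 101011 = 001001
  pos 2: 100101 XOR 101011 = 001110
  pos 4: 111000 XOR 101011 = 010011
  pos 5: 100110 XOR 101011 = 001101
  pos 7: 110100 XOR 101011 = 011111
Remainder (last 5 bits) = 11111. This is the CRC / FCS.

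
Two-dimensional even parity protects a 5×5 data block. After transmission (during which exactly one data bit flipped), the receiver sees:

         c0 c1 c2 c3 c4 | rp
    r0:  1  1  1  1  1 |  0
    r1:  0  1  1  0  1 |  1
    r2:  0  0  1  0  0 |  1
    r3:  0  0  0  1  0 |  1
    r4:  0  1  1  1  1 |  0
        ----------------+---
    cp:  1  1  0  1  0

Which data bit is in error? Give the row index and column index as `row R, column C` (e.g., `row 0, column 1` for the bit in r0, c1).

row 0, column 4

Recompute each row's even parity and compare to rp:
  r0: data parity 1, sent rp 0 → mismatch
  r1: data parity 1, sent rp 1 → ok
  r2: data parity 1, sent rp 1 → ok
  r3: data parity 1, sent rp 1 → ok
  r4: data parity 0, sent rp 0 → ok
Recompute each column's even parity and compare to cp:
  c0: data parity 1, sent cp 1 → ok
  c1: data parity 1, sent cp 1 → ok
  c2: data parity 0, sent cp 0 → ok
  c3: data parity 1, sent cp 1 → ok
  c4: data parity 1, sent cp 0 → mismatch
Exactly one row (r0) and one column (c4) fail → the flipped bit is at their intersection.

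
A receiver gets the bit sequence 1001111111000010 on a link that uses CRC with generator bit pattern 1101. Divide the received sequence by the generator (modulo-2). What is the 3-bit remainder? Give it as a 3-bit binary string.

Modulo-2 division of 1001111111000010 by 1101:
  pos 0: 1001 XOR 1101 = 0100
  pos 1: 1001 XOR 1101 = 0100
  pos 2: 1001 XOR 1101 = 0100
  pos 3: 1001 XOR 1101 = 0100
  pos 4: 1001 XOR 1101 = 0100
  pos 5: 1001 XOR 1101 = 0100
  pos 6: 1001 XOR 1101 = 0100
  pos 7: 1000 XOR 1101 = 0101
  pos 8: 1010 XOR 1101 = 0111
  pos 9: 1110 XOR 1101 = 0011
  pos 11: 1101 XOR 1101 = 0000
Remainder = 000 (zero — the frame passes the CRC check).

000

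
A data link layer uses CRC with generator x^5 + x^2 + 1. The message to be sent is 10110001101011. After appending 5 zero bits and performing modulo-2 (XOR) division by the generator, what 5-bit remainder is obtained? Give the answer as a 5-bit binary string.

10011

Append 5 zeros: 1011000110101100000. Divide by 100101 (XOR where the leading bit is 1):
  pos 0: 101100 XOR 100101 = 001001
  pos 2: 100101 XOR 100101 = 000000
  pos 8: 101011 XOR 100101 = 001110
  pos 10: 111000 XOR 100101 = 011101
  pos 11: 111010 XOR 100101 = 011111
  pos 12: 111110 XOR 100101 = 011011
  pos 13: 110110 XOR 100101 = 010011
Remainder (last 5 bits) = 10011. This is the CRC / FCS.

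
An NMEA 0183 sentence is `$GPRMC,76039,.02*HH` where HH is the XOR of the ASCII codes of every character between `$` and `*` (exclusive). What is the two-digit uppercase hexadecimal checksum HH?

5C

XOR the ASCII codes of the payload characters:
  'G' = 0x47 → acc = 0x47
  'P' = 0x50 → acc = 0x17
  'R' = 0x52 → acc = 0x45
  'M' = 0x4D → acc = 0x08
  'C' = 0x43 → acc = 0x4B
  ',' = 0x2C → acc = 0x67
  '7' = 0x37 → acc = 0x50
  '6' = 0x36 → acc = 0x66
  '0' = 0x30 → acc = 0x56
  '3' = 0x33 → acc = 0x65
  '9' = 0x39 → acc = 0x5C
  ',' = 0x2C → acc = 0x70
  '.' = 0x2E → acc = 0x5E
  '0' = 0x30 → acc = 0x6E
  '2' = 0x32 → acc = 0x5C
Checksum = 0x5C.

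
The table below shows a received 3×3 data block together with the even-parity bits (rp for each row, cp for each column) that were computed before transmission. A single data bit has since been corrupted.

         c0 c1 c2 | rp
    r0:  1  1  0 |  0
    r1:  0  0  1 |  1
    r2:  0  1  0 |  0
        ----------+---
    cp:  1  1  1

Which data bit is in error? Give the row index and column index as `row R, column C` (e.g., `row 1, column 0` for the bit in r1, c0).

row 2, column 1

Recompute each row's even parity and compare to rp:
  r0: data parity 0, sent rp 0 → ok
  r1: data parity 1, sent rp 1 → ok
  r2: data parity 1, sent rp 0 → mismatch
Recompute each column's even parity and compare to cp:
  c0: data parity 1, sent cp 1 → ok
  c1: data parity 0, sent cp 1 → mismatch
  c2: data parity 1, sent cp 1 → ok
Exactly one row (r2) and one column (c1) fail → the flipped bit is at their intersection.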